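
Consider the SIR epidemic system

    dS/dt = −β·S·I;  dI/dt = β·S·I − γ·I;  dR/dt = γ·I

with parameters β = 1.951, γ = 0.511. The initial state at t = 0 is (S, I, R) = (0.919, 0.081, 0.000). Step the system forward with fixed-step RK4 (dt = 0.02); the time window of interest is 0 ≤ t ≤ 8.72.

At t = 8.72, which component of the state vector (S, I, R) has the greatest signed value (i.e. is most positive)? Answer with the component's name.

largest component: R

t=0.000: state=(0.919, 0.081, 0.000)
step 1 (dt=0.02): k1=(-0.145, 0.104, 0.041), k2=(-0.147, 0.105, 0.042), k3=(-0.147, 0.105, 0.042), k4=(-0.149, 0.106, 0.042); state += dt/6·(k1+2k2+2k3+k4)
t=0.020: state=(0.916, 0.083, 0.001)
t=0.040: state=(0.913, 0.085, 0.002)
t=0.060: state=(0.910, 0.087, 0.003)
continuing one RK4 step at a time; state shown every 25 steps (Δt=0.5):
t=0.500: state=(0.824, 0.147, 0.029)
t=1.000: state=(0.684, 0.239, 0.078)
t=1.500: state=(0.517, 0.333, 0.151)
t=2.000: state=(0.361, 0.394, 0.245)
t=2.500: state=(0.243, 0.409, 0.348)
t=3.000: state=(0.165, 0.385, 0.450)
t=3.500: state=(0.115, 0.341, 0.543)
t=4.000: state=(0.085, 0.291, 0.624)
t=4.500: state=(0.065, 0.242, 0.692)
t=5.000: state=(0.053, 0.199, 0.748)
t=5.500: state=(0.044, 0.161, 0.794)
t=6.000: state=(0.038, 0.130, 0.831)
t=6.500: state=(0.034, 0.104, 0.861)
t=7.000: state=(0.031, 0.084, 0.885)
t=7.500: state=(0.029, 0.067, 0.904)
t=8.000: state=(0.027, 0.053, 0.920)
t=8.500: state=(0.026, 0.042, 0.932)
t=8.720: state=(0.026, 0.038, 0.936)
compare at T: S=0.026, I=0.038, R=0.936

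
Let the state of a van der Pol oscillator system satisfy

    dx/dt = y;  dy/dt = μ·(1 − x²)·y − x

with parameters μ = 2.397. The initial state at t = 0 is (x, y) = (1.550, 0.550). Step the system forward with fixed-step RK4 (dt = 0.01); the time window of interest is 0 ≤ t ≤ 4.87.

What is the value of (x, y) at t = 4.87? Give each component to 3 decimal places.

t=0.000: state=(1.550, 0.550)
step 1 (dt=0.01): k1=(0.550, -3.399), k2=(0.533, -3.356), k3=(0.533, -3.356), k4=(0.516, -3.312); state += dt/6·(k1+2k2+2k3+k4)
t=0.010: state=(1.555, 0.516)
t=0.020: state=(1.560, 0.484)
t=0.030: state=(1.565, 0.452)
continuing one RK4 step at a time; state shown every 20 steps (Δt=0.2):
t=0.200: state=(1.604, 0.042)
t=0.400: state=(1.584, -0.206)
t=0.600: state=(1.529, -0.330)
t=0.800: state=(1.455, -0.410)
t=1.000: state=(1.366, -0.481)
t=1.200: state=(1.262, -0.563)
t=1.400: state=(1.139, -0.673)
t=1.600: state=(0.989, -0.838)
t=1.800: state=(0.796, -1.110)
t=2.000: state=(0.531, -1.597)
t=2.200: state=(0.129, -2.511)
t=2.400: state=(-0.510, -3.901)
t=2.600: state=(-1.342, -3.887)
t=2.800: state=(-1.881, -1.459)
t=3.000: state=(-2.017, -0.155)
t=3.200: state=(-2.007, 0.176)
t=3.400: state=(-1.962, 0.257)
t=3.600: state=(-1.907, 0.285)
t=3.800: state=(-1.849, 0.304)
t=4.000: state=(-1.786, 0.322)
t=4.200: state=(-1.720, 0.343)
t=4.400: state=(-1.649, 0.367)
t=4.600: state=(-1.572, 0.398)
t=4.800: state=(-1.489, 0.436)
t=4.870: state=(-1.458, 0.452)

(x, y) = (-1.458, 0.452)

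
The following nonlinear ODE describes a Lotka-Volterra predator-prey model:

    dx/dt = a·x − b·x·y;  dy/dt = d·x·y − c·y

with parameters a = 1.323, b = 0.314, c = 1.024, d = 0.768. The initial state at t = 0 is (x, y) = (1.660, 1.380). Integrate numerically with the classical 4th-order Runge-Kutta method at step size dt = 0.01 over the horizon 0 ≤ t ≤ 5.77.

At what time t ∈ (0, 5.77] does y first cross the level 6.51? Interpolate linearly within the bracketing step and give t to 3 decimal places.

t=0.000: state=(1.660, 1.380)
step 1 (dt=0.01): k1=(1.477, 0.346), k2=(1.483, 0.354), k3=(1.483, 0.355), k4=(1.488, 0.363); state += dt/6·(k1+2k2+2k3+k4)
t=0.010: state=(1.675, 1.384)
t=0.020: state=(1.690, 1.387)
t=0.030: state=(1.705, 1.391)
continuing one RK4 step at a time; state shown every 20 steps (Δt=0.2):
t=0.200: state=(1.977, 1.486)
t=0.400: state=(2.334, 1.685)
t=0.600: state=(2.709, 2.023)
t=0.800: state=(3.059, 2.568)
t=1.000: state=(3.309, 3.420)
t=1.200: state=(3.352, 4.663)
t=1.400: state=(3.104, 6.263)
t=1.420: state=(3.062, 6.433)
next step: t=1.430: state=(3.041, 6.519) — y has crossed 6.51
linear interpolation between t=1.420 (6.43342) and t=1.430 (6.51887) → t≈1.429

t = 1.429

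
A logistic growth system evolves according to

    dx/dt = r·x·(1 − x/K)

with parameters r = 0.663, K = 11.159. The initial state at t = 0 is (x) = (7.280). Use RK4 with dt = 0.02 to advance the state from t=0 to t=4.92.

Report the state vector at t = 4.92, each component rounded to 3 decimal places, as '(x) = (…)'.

(x) = (10.936)

t=0.000: state=(7.280)
step 1 (dt=0.02): k1=(1.678), k2=(1.674), k3=(1.674), k4=(1.671); state += dt/6·(k1+2k2+2k3+k4)
t=0.020: state=(7.313)
t=0.040: state=(7.347)
t=0.060: state=(7.380)
continuing one RK4 step at a time; state shown every 10 steps (Δt=0.2):
t=0.200: state=(7.608)
t=0.400: state=(7.921)
t=0.600: state=(8.218)
t=0.800: state=(8.496)
t=1.000: state=(8.755)
t=1.200: state=(8.996)
t=1.400: state=(9.218)
t=1.600: state=(9.421)
t=1.800: state=(9.607)
t=2.000: state=(9.776)
t=2.200: state=(9.929)
t=2.400: state=(10.067)
t=2.600: state=(10.190)
t=2.800: state=(10.301)
t=3.000: state=(10.401)
t=3.200: state=(10.489)
t=3.400: state=(10.568)
t=3.600: state=(10.638)
t=3.800: state=(10.700)
t=4.000: state=(10.755)
t=4.200: state=(10.804)
t=4.400: state=(10.846)
t=4.600: state=(10.884)
t=4.800: state=(10.918)
t=4.920: state=(10.936)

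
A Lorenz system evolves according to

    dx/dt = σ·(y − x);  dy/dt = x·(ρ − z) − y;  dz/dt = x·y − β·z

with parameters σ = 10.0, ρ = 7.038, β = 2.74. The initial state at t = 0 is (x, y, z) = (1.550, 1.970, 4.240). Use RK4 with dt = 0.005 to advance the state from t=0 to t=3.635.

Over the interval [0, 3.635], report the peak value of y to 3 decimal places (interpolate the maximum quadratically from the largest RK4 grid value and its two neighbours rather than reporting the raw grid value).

t=0.000: state=(1.550, 1.970, 4.240)
step 1 (dt=0.005): k1=(4.200, 2.367, -8.564), k2=(4.154, 2.424, -8.476), k3=(4.157, 2.423, -8.476), k4=(4.113, 2.480, -8.388); state += dt/6·(k1+2k2+2k3+k4)
t=0.005: state=(1.571, 1.982, 4.198)
t=0.010: state=(1.591, 1.995, 4.156)
t=0.015: state=(1.611, 2.008, 4.115)
continuing one RK4 step at a time; state shown every 40 steps (Δt=0.2):
t=0.200: state=(2.359, 2.847, 3.186)
t=0.400: state=(3.615, 4.365, 3.547)
t=0.600: state=(5.038, 5.567, 5.570)
t=0.800: state=(5.208, 4.835, 7.557)
t=1.000: state=(4.075, 3.496, 7.269)
t=1.200: state=(3.302, 3.129, 5.980)
t=1.400: state=(3.323, 3.490, 5.104)
t=1.600: state=(3.846, 4.165, 5.080)
t=1.800: state=(4.421, 4.627, 5.810)
t=2.000: state=(4.538, 4.446, 6.557)
t=2.200: state=(4.175, 3.954, 6.596)
t=2.400: state=(3.823, 3.715, 6.128)
t=2.600: state=(3.773, 3.823, 5.720)
t=2.800: state=(3.968, 4.094, 5.670)
t=3.000: state=(4.194, 4.276, 5.936)
t=3.200: state=(4.251, 4.226, 6.219)
t=3.400: state=(4.129, 4.048, 6.263)
t=3.600: state=(3.988, 3.938, 6.098)
t=3.635: state=(3.972, 3.934, 6.063)
largest grid value and its neighbours: y(0.625)=5.59384, y(0.630)=5.59474, y(0.635)=5.59411
parabola through these three points peaks at t≈0.630 with y≈5.59474

max y = 5.595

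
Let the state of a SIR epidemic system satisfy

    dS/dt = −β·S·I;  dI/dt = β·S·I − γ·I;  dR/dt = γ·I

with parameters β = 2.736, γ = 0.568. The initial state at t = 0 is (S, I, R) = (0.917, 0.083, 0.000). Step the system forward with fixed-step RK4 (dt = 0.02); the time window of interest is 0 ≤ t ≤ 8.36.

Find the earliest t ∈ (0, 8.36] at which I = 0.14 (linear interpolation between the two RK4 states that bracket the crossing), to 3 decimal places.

t=0.000: state=(0.917, 0.083, 0.000)
step 1 (dt=0.02): k1=(-0.208, 0.161, 0.047), k2=(-0.212, 0.164, 0.048), k3=(-0.212, 0.164, 0.048), k4=(-0.215, 0.166, 0.049); state += dt/6·(k1+2k2+2k3+k4)
t=0.020: state=(0.913, 0.086, 0.001)
t=0.040: state=(0.908, 0.090, 0.002)
t=0.060: state=(0.904, 0.093, 0.003)
t=0.280: state=(0.843, 0.139, 0.017)
next step: t=0.300: state=(0.837, 0.144, 0.019) — I has crossed 0.14
linear interpolation between t=0.280 (0.13923) and t=0.300 (0.14413) → t≈0.283

t = 0.283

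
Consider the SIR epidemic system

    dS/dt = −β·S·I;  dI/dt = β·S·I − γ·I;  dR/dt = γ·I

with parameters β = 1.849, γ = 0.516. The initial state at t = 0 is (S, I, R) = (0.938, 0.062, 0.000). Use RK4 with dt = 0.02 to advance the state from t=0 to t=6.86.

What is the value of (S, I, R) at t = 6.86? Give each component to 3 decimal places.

(S, I, R) = (0.044, 0.103, 0.853)

t=0.000: state=(0.938, 0.062, 0.000)
step 1 (dt=0.02): k1=(-0.108, 0.076, 0.032), k2=(-0.109, 0.076, 0.032), k3=(-0.109, 0.076, 0.032), k4=(-0.110, 0.077, 0.033); state += dt/6·(k1+2k2+2k3+k4)
t=0.020: state=(0.936, 0.064, 0.001)
t=0.040: state=(0.934, 0.065, 0.001)
t=0.060: state=(0.931, 0.067, 0.002)
continuing one RK4 step at a time; state shown every 25 steps (Δt=0.5):
t=0.500: state=(0.868, 0.111, 0.022)
t=1.000: state=(0.759, 0.182, 0.059)
t=1.500: state=(0.617, 0.266, 0.117)
t=2.000: state=(0.466, 0.339, 0.195)
t=2.500: state=(0.333, 0.378, 0.289)
t=3.000: state=(0.234, 0.379, 0.387)
t=3.500: state=(0.167, 0.351, 0.482)
t=4.000: state=(0.123, 0.310, 0.567)
t=4.500: state=(0.094, 0.265, 0.641)
t=5.000: state=(0.075, 0.221, 0.704)
t=5.500: state=(0.063, 0.182, 0.756)
t=6.000: state=(0.054, 0.148, 0.798)
t=6.500: state=(0.047, 0.120, 0.833)
t=6.860: state=(0.044, 0.103, 0.853)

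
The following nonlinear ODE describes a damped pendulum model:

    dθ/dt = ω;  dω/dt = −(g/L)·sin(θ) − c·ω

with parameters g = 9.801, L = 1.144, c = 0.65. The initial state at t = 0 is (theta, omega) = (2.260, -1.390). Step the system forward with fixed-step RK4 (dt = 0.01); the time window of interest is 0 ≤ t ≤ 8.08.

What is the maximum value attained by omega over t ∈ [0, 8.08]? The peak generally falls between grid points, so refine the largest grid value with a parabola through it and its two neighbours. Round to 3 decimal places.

max omega = 3.103

t=0.000: state=(2.260, -1.390)
step 1 (dt=0.01): k1=(-1.390, -5.708), k2=(-1.419, -5.727), k3=(-1.419, -5.728), k4=(-1.447, -5.748); state += dt/6·(k1+2k2+2k3+k4)
t=0.010: state=(2.246, -1.447)
t=0.020: state=(2.231, -1.505)
t=0.030: state=(2.216, -1.563)
continuing one RK4 step at a time; state shown every 50 steps (Δt=0.5):
t=0.500: state=(0.798, -4.327)
t=1.000: state=(-1.105, -2.168)
t=1.500: state=(-1.109, 1.926)
t=2.000: state=(0.285, 2.719)
t=2.500: state=(0.889, -0.465)
t=3.000: state=(0.085, -2.152)
t=3.500: state=(-0.614, -0.270)
t=4.000: state=(-0.221, 1.486)
t=4.500: state=(0.389, 0.564)
t=5.000: state=(0.248, -0.944)
t=5.500: state=(-0.226, -0.621)
t=6.000: state=(-0.227, 0.550)
t=6.500: state=(0.115, 0.566)
t=7.000: state=(0.188, -0.281)
t=7.500: state=(-0.045, -0.467)
t=8.000: state=(-0.145, 0.109)
t=8.080: state=(-0.132, 0.196)
largest grid value and its neighbours: omega(1.810)=3.10074, omega(1.820)=3.10307, omega(1.830)=3.10283
parabola through these three points peaks at t≈1.824 with omega≈3.10328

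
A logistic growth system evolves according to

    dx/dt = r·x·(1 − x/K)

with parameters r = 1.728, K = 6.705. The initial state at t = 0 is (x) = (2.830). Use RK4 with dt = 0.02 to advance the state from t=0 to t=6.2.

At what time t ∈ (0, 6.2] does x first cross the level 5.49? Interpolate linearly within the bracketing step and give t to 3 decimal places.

t = 1.055

t=0.000: state=(2.830)
step 1 (dt=0.02): k1=(2.826), k2=(2.834), k3=(2.834), k4=(2.841); state += dt/6·(k1+2k2+2k3+k4)
t=0.020: state=(2.887)
t=0.040: state=(2.944)
t=0.060: state=(3.001)
continuing one RK4 step at a time; state shown every 25 steps (Δt=0.5):
t=0.500: state=(4.251)
t=1.000: state=(5.393)
t=1.040: state=(5.465)
next step: t=1.060: state=(5.499) — x has crossed 5.49
linear interpolation between t=1.040 (5.46459) and t=1.060 (5.49915) → t≈1.055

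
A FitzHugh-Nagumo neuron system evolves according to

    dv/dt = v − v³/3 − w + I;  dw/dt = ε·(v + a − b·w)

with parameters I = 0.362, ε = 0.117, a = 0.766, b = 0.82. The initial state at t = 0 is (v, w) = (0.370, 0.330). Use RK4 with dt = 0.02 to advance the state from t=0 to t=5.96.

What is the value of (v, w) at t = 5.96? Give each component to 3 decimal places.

t=0.000: state=(0.370, 0.330)
step 1 (dt=0.02): k1=(0.385, 0.101), k2=(0.387, 0.102), k3=(0.387, 0.102), k4=(0.390, 0.102); state += dt/6·(k1+2k2+2k3+k4)
t=0.020: state=(0.378, 0.332)
t=0.040: state=(0.386, 0.334)
t=0.060: state=(0.394, 0.336)
continuing one RK4 step at a time; state shown every 10 steps (Δt=0.2):
t=0.200: state=(0.452, 0.351)
t=0.400: state=(0.543, 0.374)
t=0.600: state=(0.642, 0.398)
t=0.800: state=(0.749, 0.424)
t=1.000: state=(0.860, 0.453)
t=1.200: state=(0.971, 0.483)
t=1.400: state=(1.076, 0.515)
t=1.600: state=(1.172, 0.549)
t=1.800: state=(1.254, 0.585)
t=2.000: state=(1.321, 0.621)
t=2.200: state=(1.372, 0.659)
t=2.400: state=(1.408, 0.696)
t=2.600: state=(1.430, 0.733)
t=2.800: state=(1.442, 0.771)
t=3.000: state=(1.445, 0.807)
t=3.200: state=(1.440, 0.843)
t=3.400: state=(1.430, 0.878)
t=3.600: state=(1.416, 0.912)
t=3.800: state=(1.398, 0.945)
t=4.000: state=(1.378, 0.977)
t=4.200: state=(1.355, 1.008)
t=4.400: state=(1.330, 1.038)
t=4.600: state=(1.303, 1.066)
t=4.800: state=(1.274, 1.094)
t=5.000: state=(1.244, 1.120)
t=5.200: state=(1.212, 1.145)
t=5.400: state=(1.178, 1.168)
t=5.600: state=(1.143, 1.191)
t=5.800: state=(1.105, 1.212)
t=5.960: state=(1.073, 1.228)

(v, w) = (1.073, 1.228)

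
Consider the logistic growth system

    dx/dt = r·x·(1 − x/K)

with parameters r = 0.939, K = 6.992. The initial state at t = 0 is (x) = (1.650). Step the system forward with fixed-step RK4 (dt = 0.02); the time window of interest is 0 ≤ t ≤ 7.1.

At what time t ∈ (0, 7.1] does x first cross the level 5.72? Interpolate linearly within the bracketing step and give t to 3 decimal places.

t=0.000: state=(1.650)
step 1 (dt=0.02): k1=(1.184), k2=(1.190), k3=(1.190), k4=(1.195); state += dt/6·(k1+2k2+2k3+k4)
t=0.020: state=(1.674)
t=0.040: state=(1.698)
t=0.060: state=(1.722)
continuing one RK4 step at a time; state shown every 25 steps (Δt=0.5):
t=0.500: state=(2.312)
t=1.000: state=(3.086)
t=1.500: state=(3.903)
t=2.000: state=(4.677)
t=2.500: state=(5.339)
t=2.840: state=(5.708)
next step: t=2.860: state=(5.728) — x has crossed 5.72
linear interpolation between t=2.840 (5.70805) and t=2.860 (5.72762) → t≈2.852

t = 2.852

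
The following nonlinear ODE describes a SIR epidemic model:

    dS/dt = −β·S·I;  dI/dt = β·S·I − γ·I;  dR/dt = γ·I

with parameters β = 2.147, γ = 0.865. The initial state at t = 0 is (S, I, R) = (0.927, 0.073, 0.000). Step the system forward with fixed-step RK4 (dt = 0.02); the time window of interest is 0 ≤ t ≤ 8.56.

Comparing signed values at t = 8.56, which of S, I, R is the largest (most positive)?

t=0.000: state=(0.927, 0.073, 0.000)
step 1 (dt=0.02): k1=(-0.145, 0.082, 0.063), k2=(-0.147, 0.083, 0.064), k3=(-0.147, 0.083, 0.064), k4=(-0.148, 0.084, 0.065); state += dt/6·(k1+2k2+2k3+k4)
t=0.020: state=(0.924, 0.075, 0.001)
t=0.040: state=(0.921, 0.076, 0.003)
t=0.060: state=(0.918, 0.078, 0.004)
continuing one RK4 step at a time; state shown every 25 steps (Δt=0.5):
t=0.500: state=(0.836, 0.122, 0.042)
t=1.000: state=(0.710, 0.183, 0.108)
t=1.500: state=(0.566, 0.235, 0.199)
t=2.000: state=(0.433, 0.260, 0.307)
t=2.500: state=(0.328, 0.253, 0.419)
t=3.000: state=(0.253, 0.224, 0.523)
t=3.500: state=(0.203, 0.185, 0.611)
t=4.000: state=(0.170, 0.147, 0.683)
t=4.500: state=(0.148, 0.113, 0.739)
t=5.000: state=(0.133, 0.085, 0.782)
t=5.500: state=(0.123, 0.063, 0.814)
t=6.000: state=(0.116, 0.047, 0.837)
t=6.500: state=(0.111, 0.034, 0.855)
t=7.000: state=(0.108, 0.025, 0.867)
t=7.500: state=(0.105, 0.018, 0.877)
t=8.000: state=(0.103, 0.013, 0.883)
t=8.500: state=(0.102, 0.010, 0.888)
t=8.560: state=(0.102, 0.009, 0.889)
compare at T: S=0.102, I=0.009, R=0.889

largest component: R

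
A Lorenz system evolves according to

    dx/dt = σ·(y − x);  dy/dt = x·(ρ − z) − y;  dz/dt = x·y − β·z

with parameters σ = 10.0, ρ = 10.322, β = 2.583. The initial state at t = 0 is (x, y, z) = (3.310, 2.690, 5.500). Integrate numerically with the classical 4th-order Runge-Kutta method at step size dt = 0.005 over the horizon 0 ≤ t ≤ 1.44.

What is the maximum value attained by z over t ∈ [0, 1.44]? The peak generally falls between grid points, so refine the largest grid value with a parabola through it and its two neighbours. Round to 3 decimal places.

max z = 12.165

t=0.000: state=(3.310, 2.690, 5.500)
step 1 (dt=0.005): k1=(-6.200, 13.271, -5.303), k2=(-5.713, 13.207, -5.201), k3=(-5.727, 13.212, -5.199), k4=(-5.253, 13.152, -5.096); state += dt/6·(k1+2k2+2k3+k4)
t=0.005: state=(3.281, 2.756, 5.474)
t=0.010: state=(3.257, 2.822, 5.449)
t=0.015: state=(3.238, 2.887, 5.425)
continuing one RK4 step at a time; state shown every 10 steps (Δt=0.05):
t=0.050: state=(3.204, 3.335, 5.290)
t=0.100: state=(3.394, 3.986, 5.214)
t=0.150: state=(3.772, 4.676, 5.310)
t=0.200: state=(4.282, 5.403, 5.620)
t=0.250: state=(4.879, 6.129, 6.182)
t=0.300: state=(5.513, 6.777, 7.014)
t=0.350: state=(6.116, 7.234, 8.087)
t=0.400: state=(6.600, 7.385, 9.303)
t=0.450: state=(6.873, 7.158, 10.491)
t=0.500: state=(6.872, 6.581, 11.448)
t=0.550: state=(6.592, 5.783, 12.021)
t=0.600: state=(6.093, 4.942, 12.160)
t=0.650: state=(5.478, 4.208, 11.924)
t=0.700: state=(4.855, 3.657, 11.426)
t=0.750: state=(4.302, 3.302, 10.783)
t=0.800: state=(3.864, 3.117, 10.087)
t=0.850: state=(3.556, 3.070, 9.399)
t=0.900: state=(3.375, 3.130, 8.761)
t=0.950: state=(3.307, 3.278, 8.200)
t=1.000: state=(3.341, 3.501, 7.733)
t=1.050: state=(3.464, 3.791, 7.377)
t=1.100: state=(3.665, 4.140, 7.145)
t=1.150: state=(3.935, 4.537, 7.053)
t=1.200: state=(4.262, 4.965, 7.113)
t=1.250: state=(4.631, 5.397, 7.334)
t=1.300: state=(5.019, 5.794, 7.716)
t=1.350: state=(5.395, 6.109, 8.240)
t=1.400: state=(5.720, 6.291, 8.864)
t=1.440: state=(5.916, 6.317, 9.392)
largest grid value and its neighbours: z(0.585)=12.16150, z(0.590)=12.16482, z(0.595)=12.16415
parabola through these three points peaks at t≈0.592 with z≈12.16504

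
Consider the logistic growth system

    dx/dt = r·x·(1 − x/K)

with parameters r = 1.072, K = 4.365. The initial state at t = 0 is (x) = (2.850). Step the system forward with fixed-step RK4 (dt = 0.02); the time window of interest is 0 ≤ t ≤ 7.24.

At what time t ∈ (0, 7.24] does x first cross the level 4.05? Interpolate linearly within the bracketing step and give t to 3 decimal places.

t=0.000: state=(2.850)
step 1 (dt=0.02): k1=(1.060), k2=(1.057), k3=(1.057), k4=(1.053); state += dt/6·(k1+2k2+2k3+k4)
t=0.020: state=(2.871)
t=0.040: state=(2.892)
t=0.060: state=(2.913)
continuing one RK4 step at a time; state shown every 25 steps (Δt=0.5):
t=0.500: state=(3.329)
t=1.000: state=(3.693)
t=1.500: state=(3.945)
t=1.780: state=(4.046)
next step: t=1.800: state=(4.052) — x has crossed 4.05
linear interpolation between t=1.780 (4.04593) and t=1.800 (4.05222) → t≈1.793

t = 1.793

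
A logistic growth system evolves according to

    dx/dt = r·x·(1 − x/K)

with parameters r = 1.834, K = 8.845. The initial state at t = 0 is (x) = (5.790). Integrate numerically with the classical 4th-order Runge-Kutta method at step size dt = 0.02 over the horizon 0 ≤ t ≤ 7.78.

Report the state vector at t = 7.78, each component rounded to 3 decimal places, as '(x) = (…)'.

t=0.000: state=(5.790)
step 1 (dt=0.02): k1=(3.668), k2=(3.647), k3=(3.647), k4=(3.625); state += dt/6·(k1+2k2+2k3+k4)
t=0.020: state=(5.863)
t=0.040: state=(5.935)
t=0.060: state=(6.006)
continuing one RK4 step at a time; state shown every 25 steps (Δt=0.5):
t=0.500: state=(7.304)
t=1.000: state=(8.157)
t=1.500: state=(8.557)
t=2.000: state=(8.727)
t=2.500: state=(8.798)
t=3.000: state=(8.826)
t=3.500: state=(8.837)
t=4.000: state=(8.842)
t=4.500: state=(8.844)
t=5.000: state=(8.845)
t=5.500: state=(8.845)
t=6.000: state=(8.845)
t=6.500: state=(8.845)
t=7.000: state=(8.845)
t=7.500: state=(8.845)
t=7.780: state=(8.845)

(x) = (8.845)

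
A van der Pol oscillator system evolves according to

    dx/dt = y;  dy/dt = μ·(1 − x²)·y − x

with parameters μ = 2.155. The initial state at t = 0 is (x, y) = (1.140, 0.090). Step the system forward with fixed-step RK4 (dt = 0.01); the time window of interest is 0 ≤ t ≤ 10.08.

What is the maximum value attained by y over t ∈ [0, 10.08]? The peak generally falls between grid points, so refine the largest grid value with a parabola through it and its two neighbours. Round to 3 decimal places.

t=0.000: state=(1.140, 0.090)
step 1 (dt=0.01): k1=(0.090, -1.198), k2=(0.084, -1.195), k3=(0.084, -1.195), k4=(0.078, -1.192); state += dt/6·(k1+2k2+2k3+k4)
t=0.010: state=(1.141, 0.078)
t=0.020: state=(1.142, 0.066)
t=0.030: state=(1.142, 0.054)
continuing one RK4 step at a time; state shown every 50 steps (Δt=0.5):
t=0.500: state=(1.050, -0.429)
t=1.000: state=(0.698, -1.051)
t=1.500: state=(-0.199, -2.896)
t=2.000: state=(-1.791, -1.684)
t=2.500: state=(-1.962, 0.219)
t=3.000: state=(-1.813, 0.342)
t=3.500: state=(-1.625, 0.412)
t=4.000: state=(-1.393, 0.528)
t=4.500: state=(-1.074, 0.786)
t=5.000: state=(-0.521, 1.604)
t=5.500: state=(0.859, 3.992)
t=6.000: state=(2.006, 0.311)
t=6.500: state=(1.943, -0.291)
t=7.000: state=(1.780, -0.356)
t=7.500: state=(1.585, -0.429)
t=8.000: state=(1.341, -0.561)
t=8.500: state=(0.995, -0.873)
t=9.000: state=(0.353, -1.939)
t=9.500: state=(-1.237, -3.802)
t=10.000: state=(-2.021, -0.023)
t=10.080: state=(-2.017, 0.112)
largest grid value and its neighbours: y(5.510)=4.00258, y(5.520)=4.00679, y(5.530)=4.00410
parabola through these three points peaks at t≈5.521 with y≈4.00683

max y = 4.007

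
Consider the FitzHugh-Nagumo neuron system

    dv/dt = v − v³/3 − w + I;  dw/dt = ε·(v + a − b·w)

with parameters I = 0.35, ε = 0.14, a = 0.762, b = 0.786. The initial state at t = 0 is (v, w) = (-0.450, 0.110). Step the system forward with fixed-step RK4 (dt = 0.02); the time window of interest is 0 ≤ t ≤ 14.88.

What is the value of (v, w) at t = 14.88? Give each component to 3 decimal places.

(v, w) = (-0.908, -0.330)

t=0.000: state=(-0.450, 0.110)
step 1 (dt=0.02): k1=(-0.180, 0.032), k2=(-0.181, 0.031), k3=(-0.181, 0.031), k4=(-0.183, 0.031); state += dt/6·(k1+2k2+2k3+k4)
t=0.020: state=(-0.454, 0.111)
t=0.040: state=(-0.457, 0.111)
t=0.060: state=(-0.461, 0.112)
continuing one RK4 step at a time; state shown every 25 steps (Δt=0.5):
t=0.500: state=(-0.563, 0.122)
t=1.000: state=(-0.726, 0.123)
t=1.500: state=(-0.928, 0.113)
t=2.000: state=(-1.134, 0.088)
t=2.500: state=(-1.300, 0.052)
t=3.000: state=(-1.402, 0.009)
t=3.500: state=(-1.448, -0.037)
t=4.000: state=(-1.457, -0.082)
t=4.500: state=(-1.446, -0.125)
t=5.000: state=(-1.423, -0.164)
t=5.500: state=(-1.395, -0.200)
t=6.000: state=(-1.364, -0.231)
t=6.500: state=(-1.332, -0.258)
t=7.000: state=(-1.300, -0.282)
t=7.500: state=(-1.268, -0.303)
t=8.000: state=(-1.236, -0.320)
t=8.500: state=(-1.205, -0.334)
t=9.000: state=(-1.174, -0.345)
t=9.500: state=(-1.144, -0.354)
t=10.000: state=(-1.115, -0.360)
t=10.500: state=(-1.087, -0.364)
t=11.000: state=(-1.060, -0.365)
t=11.500: state=(-1.035, -0.365)
t=12.000: state=(-1.011, -0.363)
t=12.500: state=(-0.988, -0.360)
t=13.000: state=(-0.967, -0.356)
t=13.500: state=(-0.948, -0.350)
t=14.000: state=(-0.931, -0.343)
t=14.500: state=(-0.917, -0.336)
t=14.880: state=(-0.908, -0.330)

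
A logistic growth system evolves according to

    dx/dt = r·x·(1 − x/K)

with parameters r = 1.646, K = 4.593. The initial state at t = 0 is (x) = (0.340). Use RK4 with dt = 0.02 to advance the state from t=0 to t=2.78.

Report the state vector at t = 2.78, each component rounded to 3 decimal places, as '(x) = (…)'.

(x) = (4.069)

t=0.000: state=(0.340)
step 1 (dt=0.02): k1=(0.518), k2=(0.525), k3=(0.526), k4=(0.533); state += dt/6·(k1+2k2+2k3+k4)
t=0.020: state=(0.351)
t=0.040: state=(0.361)
t=0.060: state=(0.372)
continuing one RK4 step at a time; state shown every 5 steps (Δt=0.1):
t=0.100: state=(0.396)
t=0.200: state=(0.459)
t=0.300: state=(0.532)
t=0.400: state=(0.614)
t=0.500: state=(0.707)
t=0.600: state=(0.812)
t=0.700: state=(0.927)
t=0.800: state=(1.055)
t=0.900: state=(1.195)
t=1.000: state=(1.346)
t=1.100: state=(1.508)
t=1.200: state=(1.679)
t=1.300: state=(1.858)
t=1.400: state=(2.043)
t=1.500: state=(2.231)
t=1.600: state=(2.419)
t=1.700: state=(2.607)
t=1.800: state=(2.790)
t=1.900: state=(2.967)
t=2.000: state=(3.135)
t=2.100: state=(3.294)
t=2.200: state=(3.441)
t=2.300: state=(3.578)
t=2.400: state=(3.702)
t=2.500: state=(3.814)
t=2.600: state=(3.915)
t=2.700: state=(4.005)
t=2.780: state=(4.069)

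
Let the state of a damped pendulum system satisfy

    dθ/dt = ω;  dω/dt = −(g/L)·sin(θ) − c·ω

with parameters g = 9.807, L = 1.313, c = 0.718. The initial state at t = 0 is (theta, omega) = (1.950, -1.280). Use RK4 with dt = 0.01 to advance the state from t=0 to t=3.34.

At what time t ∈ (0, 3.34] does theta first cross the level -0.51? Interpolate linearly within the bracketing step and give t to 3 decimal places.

t=0.000: state=(1.950, -1.280)
step 1 (dt=0.01): k1=(-1.280, -6.020), k2=(-1.310, -6.015), k3=(-1.310, -6.016), k4=(-1.340, -6.012); state += dt/6·(k1+2k2+2k3+k4)
t=0.010: state=(1.937, -1.340)
t=0.020: state=(1.923, -1.400)
t=0.030: state=(1.909, -1.460)
continuing one RK4 step at a time; state shown every 20 steps (Δt=0.2):
t=0.200: state=(1.575, -2.463)
t=0.400: state=(0.977, -3.448)
t=0.600: state=(0.241, -3.761)
t=0.800: state=(-0.459, -3.082)
t=0.810: state=(-0.490, -3.026)
next step: t=0.820: state=(-0.520, -2.968) — theta has crossed -0.51
linear interpolation between t=0.810 (-0.48982) and t=0.820 (-0.51979) → t≈0.817

t = 0.817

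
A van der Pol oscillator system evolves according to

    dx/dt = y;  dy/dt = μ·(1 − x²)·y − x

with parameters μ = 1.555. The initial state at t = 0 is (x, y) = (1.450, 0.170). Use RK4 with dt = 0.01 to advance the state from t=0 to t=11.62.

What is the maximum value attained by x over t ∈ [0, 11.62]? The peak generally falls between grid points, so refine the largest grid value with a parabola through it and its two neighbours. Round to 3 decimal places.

max x = 2.016

t=0.000: state=(1.450, 0.170)
step 1 (dt=0.01): k1=(0.170, -1.741), k2=(0.161, -1.728), k3=(0.161, -1.728), k4=(0.153, -1.715); state += dt/6·(k1+2k2+2k3+k4)
t=0.010: state=(1.452, 0.153)
t=0.020: state=(1.453, 0.136)
t=0.030: state=(1.454, 0.119)
continuing one RK4 step at a time; state shown every 50 steps (Δt=0.5):
t=0.500: state=(1.368, -0.420)
t=1.000: state=(1.063, -0.806)
t=1.500: state=(0.509, -1.521)
t=2.000: state=(-0.629, -3.098)
t=2.500: state=(-1.879, -1.057)
t=3.000: state=(-1.962, 0.279)
t=3.500: state=(-1.768, 0.464)
t=4.000: state=(-1.505, 0.596)
t=4.500: state=(-1.153, 0.841)
t=5.000: state=(-0.604, 1.467)
t=5.500: state=(0.492, 3.056)
t=6.000: state=(1.848, 1.330)
t=6.500: state=(1.989, -0.249)
t=7.000: state=(1.803, -0.449)
t=7.500: state=(1.549, -0.573)
t=8.000: state=(1.215, -0.791)
t=8.500: state=(0.709, -1.324)
t=9.000: state=(-0.271, -2.793)
t=9.500: state=(-1.728, -1.877)
t=10.000: state=(-2.005, 0.173)
t=10.500: state=(-1.837, 0.432)
t=11.000: state=(-1.592, 0.551)
t=11.500: state=(-1.273, 0.746)
t=11.620: state=(-1.179, 0.820)
largest grid value and its neighbours: x(6.300)=2.01562, x(6.310)=2.01580, x(6.320)=2.01579
parabola through these three points peaks at t≈6.314 with x≈2.01582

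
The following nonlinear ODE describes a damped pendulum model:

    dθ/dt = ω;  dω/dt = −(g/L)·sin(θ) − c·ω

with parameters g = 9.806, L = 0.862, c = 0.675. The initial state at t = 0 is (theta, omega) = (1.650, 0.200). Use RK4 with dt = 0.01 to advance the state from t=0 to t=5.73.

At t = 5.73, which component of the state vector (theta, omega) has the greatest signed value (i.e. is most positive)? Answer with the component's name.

largest component: omega

t=0.000: state=(1.650, 0.200)
step 1 (dt=0.01): k1=(0.200, -11.475), k2=(0.143, -11.436), k3=(0.143, -11.436), k4=(0.086, -11.397); state += dt/6·(k1+2k2+2k3+k4)
t=0.010: state=(1.651, 0.086)
t=0.020: state=(1.652, -0.028)
t=0.030: state=(1.651, -0.141)
continuing one RK4 step at a time; state shown every 20 steps (Δt=0.2):
t=0.200: state=(1.470, -1.950)
t=0.400: state=(0.897, -3.664)
t=0.600: state=(0.085, -4.177)
t=0.800: state=(-0.657, -3.006)
t=1.000: state=(-1.060, -0.974)
t=1.200: state=(-1.050, 1.034)
t=1.400: state=(-0.680, 2.542)
t=1.600: state=(-0.102, 3.023)
t=1.800: state=(0.443, 2.244)
t=2.000: state=(0.746, 0.722)
t=2.200: state=(0.730, -0.842)
t=2.400: state=(0.441, -1.934)
t=2.600: state=(0.015, -2.165)
t=2.800: state=(-0.363, -1.492)
t=3.000: state=(-0.549, -0.326)
t=3.200: state=(-0.496, 0.811)
t=3.400: state=(-0.254, 1.504)
t=3.600: state=(0.059, 1.514)
t=3.800: state=(0.309, 0.906)
t=4.000: state=(0.403, 0.019)
t=4.200: state=(0.324, -0.764)
t=4.400: state=(0.124, -1.148)
t=4.600: state=(-0.101, -1.018)
t=4.800: state=(-0.256, -0.490)
t=5.000: state=(-0.288, 0.167)
t=5.200: state=(-0.199, 0.675)
t=5.400: state=(-0.041, 0.847)
t=5.600: state=(0.114, 0.651)
t=5.730: state=(0.182, 0.382)
compare at T: theta=0.182, omega=0.382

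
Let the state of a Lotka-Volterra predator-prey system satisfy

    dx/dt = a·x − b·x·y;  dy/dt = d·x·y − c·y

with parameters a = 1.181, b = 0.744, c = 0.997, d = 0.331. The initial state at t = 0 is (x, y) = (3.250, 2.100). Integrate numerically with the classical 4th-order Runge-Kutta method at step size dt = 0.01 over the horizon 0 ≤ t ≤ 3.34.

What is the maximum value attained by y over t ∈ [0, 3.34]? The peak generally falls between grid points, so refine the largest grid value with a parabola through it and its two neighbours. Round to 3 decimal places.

max y = 2.116

t=0.000: state=(3.250, 2.100)
step 1 (dt=0.01): k1=(-1.240, 0.165), k2=(-1.239, 0.161), k3=(-1.239, 0.161), k4=(-1.239, 0.157); state += dt/6·(k1+2k2+2k3+k4)
t=0.010: state=(3.238, 2.102)
t=0.020: state=(3.225, 2.103)
t=0.030: state=(3.213, 2.105)
continuing one RK4 step at a time; state shown every 20 steps (Δt=0.2):
t=0.200: state=(3.006, 2.116)
t=0.400: state=(2.781, 2.099)
t=0.600: state=(2.585, 2.054)
t=0.800: state=(2.424, 1.985)
t=1.000: state=(2.298, 1.901)
t=1.200: state=(2.208, 1.808)
t=1.400: state=(2.153, 1.711)
t=1.600: state=(2.129, 1.615)
t=1.800: state=(2.135, 1.523)
t=2.000: state=(2.169, 1.438)
t=2.200: state=(2.231, 1.363)
t=2.400: state=(2.318, 1.298)
t=2.600: state=(2.430, 1.244)
t=2.800: state=(2.566, 1.202)
t=3.000: state=(2.724, 1.173)
t=3.200: state=(2.901, 1.158)
t=3.340: state=(3.034, 1.155)
largest grid value and its neighbours: y(0.190)=2.11607, y(0.200)=2.11607, y(0.210)=2.11599
parabola through these three points peaks at t≈0.195 with y≈2.11608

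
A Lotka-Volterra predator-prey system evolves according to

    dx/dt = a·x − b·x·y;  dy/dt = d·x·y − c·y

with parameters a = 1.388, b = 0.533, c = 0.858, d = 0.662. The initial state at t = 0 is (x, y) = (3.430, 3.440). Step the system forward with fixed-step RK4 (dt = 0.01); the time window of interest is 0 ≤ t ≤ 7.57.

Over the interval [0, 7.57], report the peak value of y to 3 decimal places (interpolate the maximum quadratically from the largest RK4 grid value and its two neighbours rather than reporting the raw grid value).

t=0.000: state=(3.430, 3.440)
step 1 (dt=0.01): k1=(-1.528, 4.860), k2=(-1.569, 4.876), k3=(-1.569, 4.876), k4=(-1.610, 4.892); state += dt/6·(k1+2k2+2k3+k4)
t=0.010: state=(3.414, 3.489)
t=0.020: state=(3.398, 3.538)
t=0.030: state=(3.380, 3.587)
continuing one RK4 step at a time; state shown every 25 steps (Δt=0.25):
t=0.250: state=(2.824, 4.684)
t=0.500: state=(1.997, 5.634)
t=0.750: state=(1.296, 5.951)
t=1.000: state=(0.839, 5.712)
t=1.250: state=(0.574, 5.170)
t=1.500: state=(0.425, 4.526)
t=1.750: state=(0.344, 3.890)
t=2.000: state=(0.301, 3.310)
t=2.250: state=(0.284, 2.802)
t=2.500: state=(0.285, 2.370)
t=2.750: state=(0.301, 2.007)
t=3.000: state=(0.333, 1.706)
t=3.250: state=(0.382, 1.460)
t=3.500: state=(0.451, 1.262)
t=3.750: state=(0.545, 1.105)
t=4.000: state=(0.671, 0.986)
t=4.250: state=(0.837, 0.901)
t=4.500: state=(1.055, 0.849)
t=4.750: state=(1.334, 0.834)
t=5.000: state=(1.687, 0.864)
t=5.250: state=(2.116, 0.954)
t=5.500: state=(2.608, 1.137)
t=5.750: state=(3.108, 1.473)
t=6.000: state=(3.487, 2.058)
t=6.250: state=(3.539, 2.988)
t=6.500: state=(3.106, 4.207)
t=6.750: state=(2.318, 5.331)
t=7.000: state=(1.540, 5.906)
t=7.250: state=(0.989, 5.855)
t=7.500: state=(0.659, 5.401)
t=7.570: state=(0.596, 5.236)
largest grid value and its neighbours: y(0.740)=5.95060, y(0.750)=5.95106, y(0.760)=5.95062
parabola through these three points peaks at t≈0.750 with y≈5.95106

max y = 5.951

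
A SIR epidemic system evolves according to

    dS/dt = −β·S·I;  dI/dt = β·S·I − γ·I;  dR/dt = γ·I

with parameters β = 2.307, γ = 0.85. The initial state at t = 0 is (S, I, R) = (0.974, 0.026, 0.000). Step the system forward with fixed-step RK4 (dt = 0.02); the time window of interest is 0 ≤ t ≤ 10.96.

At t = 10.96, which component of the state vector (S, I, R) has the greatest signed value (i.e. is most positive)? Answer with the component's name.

t=0.000: state=(0.974, 0.026, 0.000)
step 1 (dt=0.02): k1=(-0.058, 0.036, 0.022), k2=(-0.059, 0.037, 0.022), k3=(-0.059, 0.037, 0.022), k4=(-0.060, 0.037, 0.023); state += dt/6·(k1+2k2+2k3+k4)
t=0.020: state=(0.973, 0.027, 0.000)
t=0.040: state=(0.972, 0.027, 0.001)
t=0.060: state=(0.970, 0.028, 0.001)
continuing one RK4 step at a time; state shown every 25 steps (Δt=0.5):
t=0.500: state=(0.933, 0.051, 0.016)
t=1.000: state=(0.859, 0.094, 0.046)
t=1.500: state=(0.745, 0.156, 0.099)
t=2.000: state=(0.598, 0.222, 0.180)
t=2.500: state=(0.450, 0.265, 0.284)
t=3.000: state=(0.329, 0.271, 0.400)
t=3.500: state=(0.244, 0.246, 0.510)
t=4.000: state=(0.188, 0.206, 0.607)
t=4.500: state=(0.152, 0.163, 0.685)
t=5.000: state=(0.129, 0.125, 0.746)
t=5.500: state=(0.113, 0.094, 0.792)
t=6.000: state=(0.103, 0.070, 0.827)
t=6.500: state=(0.096, 0.051, 0.853)
t=7.000: state=(0.092, 0.037, 0.871)
t=7.500: state=(0.088, 0.027, 0.885)
t=8.000: state=(0.086, 0.020, 0.895)
t=8.500: state=(0.084, 0.014, 0.902)
t=9.000: state=(0.083, 0.010, 0.907)
t=9.500: state=(0.082, 0.007, 0.910)
t=10.000: state=(0.082, 0.005, 0.913)
t=10.500: state=(0.081, 0.004, 0.915)
t=10.960: state=(0.081, 0.003, 0.916)
compare at T: S=0.081, I=0.003, R=0.916

largest component: R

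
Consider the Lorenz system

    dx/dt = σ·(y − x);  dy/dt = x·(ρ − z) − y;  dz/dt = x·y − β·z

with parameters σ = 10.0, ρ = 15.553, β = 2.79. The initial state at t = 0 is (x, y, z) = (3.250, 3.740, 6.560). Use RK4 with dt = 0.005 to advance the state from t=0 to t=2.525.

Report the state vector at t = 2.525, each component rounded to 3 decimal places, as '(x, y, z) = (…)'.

t=0.000: state=(3.250, 3.740, 6.560)
step 1 (dt=0.005): k1=(4.900, 25.487, -6.147), k2=(5.415, 25.584, -5.851), k3=(5.404, 25.593, -5.847), k4=(5.909, 25.698, -5.545); state += dt/6·(k1+2k2+2k3+k4)
t=0.005: state=(3.277, 3.868, 6.531)
t=0.010: state=(3.309, 3.997, 6.505)
t=0.015: state=(3.346, 4.127, 6.482)
continuing one RK4 step at a time; state shown every 20 steps (Δt=0.1):
t=0.100: state=(4.588, 6.658, 6.723)
t=0.200: state=(7.217, 10.245, 9.537)
t=0.300: state=(9.889, 11.603, 15.895)
t=0.400: state=(9.638, 7.386, 20.632)
t=0.500: state=(6.435, 3.014, 19.106)
t=0.600: state=(3.722, 1.856, 15.416)
t=0.700: state=(2.625, 2.187, 12.179)
t=0.800: state=(2.663, 3.119, 9.804)
t=0.900: state=(3.495, 4.710, 8.456)
t=1.000: state=(5.121, 7.160, 8.637)
t=1.100: state=(7.447, 9.885, 11.333)
t=1.200: state=(9.344, 10.275, 16.374)
t=1.300: state=(8.794, 6.856, 19.451)
t=1.400: state=(6.278, 3.675, 18.061)
t=1.500: state=(4.212, 2.792, 15.036)
t=1.600: state=(3.421, 3.199, 12.320)
t=1.700: state=(3.655, 4.306, 10.451)
t=1.800: state=(4.684, 6.080, 9.787)
t=1.900: state=(6.380, 8.296, 10.921)
t=2.000: state=(8.190, 9.642, 14.171)
t=2.100: state=(8.757, 8.281, 17.640)
t=2.200: state=(7.392, 5.424, 18.200)
t=2.300: state=(5.460, 3.804, 16.246)
t=2.400: state=(4.308, 3.676, 13.809)
t=2.500: state=(4.148, 4.423, 11.898)
t=2.525: state=(4.241, 4.710, 11.558)

(x, y, z) = (4.241, 4.710, 11.558)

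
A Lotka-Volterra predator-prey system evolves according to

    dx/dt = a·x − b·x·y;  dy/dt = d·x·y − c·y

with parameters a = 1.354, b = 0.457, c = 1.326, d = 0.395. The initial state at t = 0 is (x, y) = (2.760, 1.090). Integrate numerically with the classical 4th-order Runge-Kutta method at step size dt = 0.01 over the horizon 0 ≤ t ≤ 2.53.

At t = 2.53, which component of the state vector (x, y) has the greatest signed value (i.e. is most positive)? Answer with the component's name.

largest component: y

t=0.000: state=(2.760, 1.090)
step 1 (dt=0.01): k1=(2.362, -0.257), k2=(2.374, -0.252), k3=(2.374, -0.252), k4=(2.386, -0.246); state += dt/6·(k1+2k2+2k3+k4)
t=0.010: state=(2.784, 1.087)
t=0.020: state=(2.808, 1.085)
t=0.030: state=(2.832, 1.083)
continuing one RK4 step at a time; state shown every 10 steps (Δt=0.1):
t=0.100: state=(3.008, 1.070)
t=0.200: state=(3.281, 1.061)
t=0.300: state=(3.579, 1.064)
t=0.400: state=(3.902, 1.080)
t=0.500: state=(4.250, 1.111)
t=0.600: state=(4.620, 1.159)
t=0.700: state=(5.010, 1.228)
t=0.800: state=(5.412, 1.321)
t=0.900: state=(5.818, 1.444)
t=1.000: state=(6.215, 1.604)
t=1.100: state=(6.583, 1.809)
t=1.200: state=(6.900, 2.069)
t=1.300: state=(7.137, 2.391)
t=1.400: state=(7.262, 2.784)
t=1.500: state=(7.246, 3.249)
t=1.600: state=(7.067, 3.778)
t=1.700: state=(6.722, 4.347)
t=1.800: state=(6.227, 4.918)
t=1.900: state=(5.625, 5.445)
t=2.000: state=(4.970, 5.880)
t=2.100: state=(4.317, 6.186)
t=2.200: state=(3.710, 6.347)
t=2.300: state=(3.176, 6.367)
t=2.400: state=(2.723, 6.264)
t=2.500: state=(2.352, 6.063)
t=2.530: state=(2.255, 5.987)
compare at T: x=2.255, y=5.987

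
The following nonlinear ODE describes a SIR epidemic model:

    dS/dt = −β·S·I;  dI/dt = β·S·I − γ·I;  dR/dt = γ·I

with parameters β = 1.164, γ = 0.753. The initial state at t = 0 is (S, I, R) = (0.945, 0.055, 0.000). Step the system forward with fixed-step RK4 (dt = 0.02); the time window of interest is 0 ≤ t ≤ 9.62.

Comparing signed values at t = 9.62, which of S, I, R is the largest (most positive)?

t=0.000: state=(0.945, 0.055, 0.000)
step 1 (dt=0.02): k1=(-0.060, 0.019, 0.041), k2=(-0.061, 0.019, 0.042), k3=(-0.061, 0.019, 0.042), k4=(-0.061, 0.019, 0.042); state += dt/6·(k1+2k2+2k3+k4)
t=0.020: state=(0.944, 0.055, 0.001)
t=0.040: state=(0.943, 0.056, 0.002)
t=0.060: state=(0.941, 0.056, 0.003)
continuing one RK4 step at a time; state shown every 25 steps (Δt=0.5):
t=0.500: state=(0.913, 0.065, 0.023)
t=1.000: state=(0.876, 0.075, 0.049)
t=1.500: state=(0.837, 0.085, 0.079)
t=2.000: state=(0.794, 0.093, 0.112)
t=2.500: state=(0.751, 0.100, 0.149)
t=3.000: state=(0.707, 0.105, 0.188)
t=3.500: state=(0.664, 0.108, 0.228)
t=4.000: state=(0.624, 0.108, 0.269)
t=4.500: state=(0.587, 0.105, 0.309)
t=5.000: state=(0.552, 0.100, 0.347)
t=5.500: state=(0.522, 0.094, 0.384)
t=6.000: state=(0.495, 0.087, 0.418)
t=6.500: state=(0.472, 0.079, 0.449)
t=7.000: state=(0.452, 0.071, 0.477)
t=7.500: state=(0.435, 0.063, 0.503)
t=8.000: state=(0.420, 0.055, 0.525)
t=8.500: state=(0.407, 0.048, 0.544)
t=9.000: state=(0.397, 0.042, 0.561)
t=9.500: state=(0.388, 0.036, 0.576)
t=9.620: state=(0.386, 0.035, 0.579)
compare at T: S=0.386, I=0.035, R=0.579

largest component: R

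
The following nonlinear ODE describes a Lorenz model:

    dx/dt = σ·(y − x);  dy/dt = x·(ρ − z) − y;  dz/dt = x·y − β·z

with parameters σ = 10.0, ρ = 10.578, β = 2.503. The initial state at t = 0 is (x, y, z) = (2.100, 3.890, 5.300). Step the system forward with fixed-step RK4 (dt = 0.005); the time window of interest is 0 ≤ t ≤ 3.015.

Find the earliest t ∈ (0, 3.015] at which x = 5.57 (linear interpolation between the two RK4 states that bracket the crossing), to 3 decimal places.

t=0.000: state=(2.100, 3.890, 5.300)
step 1 (dt=0.005): k1=(17.900, 7.194, -5.097), k2=(17.632, 7.439, -4.852), k3=(17.645, 7.434, -4.855), k4=(17.389, 7.675, -4.612); state += dt/6·(k1+2k2+2k3+k4)
t=0.005: state=(2.188, 3.927, 5.276)
t=0.010: state=(2.274, 3.967, 5.254)
t=0.015: state=(2.358, 4.009, 5.234)
continuing one RK4 step at a time; state shown every 20 steps (Δt=0.1):
t=0.100: state=(3.605, 5.000, 5.276)
t=0.200: state=(5.040, 6.513, 6.346)
t=0.235: state=(5.553, 7.000, 7.016)
next step: t=0.240: state=(5.625, 7.063, 7.124) — x has crossed 5.57
linear interpolation between t=0.235 (5.55299) and t=0.240 (5.62514) → t≈0.236

t = 0.236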